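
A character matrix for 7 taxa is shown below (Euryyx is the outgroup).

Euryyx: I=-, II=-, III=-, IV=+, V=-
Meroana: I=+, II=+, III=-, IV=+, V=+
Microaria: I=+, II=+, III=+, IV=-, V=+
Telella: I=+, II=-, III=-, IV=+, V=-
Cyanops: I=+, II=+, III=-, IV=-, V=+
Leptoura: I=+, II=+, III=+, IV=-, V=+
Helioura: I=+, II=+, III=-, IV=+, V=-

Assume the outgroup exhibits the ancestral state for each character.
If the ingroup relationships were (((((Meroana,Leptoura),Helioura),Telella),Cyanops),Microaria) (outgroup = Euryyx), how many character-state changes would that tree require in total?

11

Map each character onto (((((Meroana,Leptoura),Helioura),Telella),Cyanops),Microaria) (rooted by Euryyx) and count the minimum state changes it requires (Fitch parsimony):
I: 1; II: 2; III: 2; IV: 3; V: 3.
Total tree length = 11.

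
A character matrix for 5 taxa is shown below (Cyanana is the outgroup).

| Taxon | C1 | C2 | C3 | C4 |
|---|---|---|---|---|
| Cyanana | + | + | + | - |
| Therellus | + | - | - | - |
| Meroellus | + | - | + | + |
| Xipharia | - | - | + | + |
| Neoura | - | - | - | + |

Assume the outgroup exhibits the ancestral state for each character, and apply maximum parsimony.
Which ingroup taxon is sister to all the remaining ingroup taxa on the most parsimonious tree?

Character polarity is set by the outgroup: the derived state is whichever differs from the outgroup's state, so for C1, C2, C3 the derived state is '-', and for the remaining characters it is '+'.
Only Neoura and Xipharia show the derived state '-' for C1, supporting them as a clade.
All ingroup taxa share the derived state '-' for C2; it defines the ingroup but does not resolve relationships within it.
C3 groups Neoura and Therellus, which is incompatible with the clades supported by the remaining characters; treating it as convergent (homoplasy) costs fewer steps than any alternative tree.
Only Meroellus, Neoura, and Xipharia show the derived state '+' for C4, supporting them as a clade.
Most parsimonious ingroup topology: (Therellus,(Meroellus,(Xipharia,Neoura))).
Therellus is sister to the clade containing all other ingroup taxa, so it is the earliest-diverging (most basal) ingroup lineage.

Therellus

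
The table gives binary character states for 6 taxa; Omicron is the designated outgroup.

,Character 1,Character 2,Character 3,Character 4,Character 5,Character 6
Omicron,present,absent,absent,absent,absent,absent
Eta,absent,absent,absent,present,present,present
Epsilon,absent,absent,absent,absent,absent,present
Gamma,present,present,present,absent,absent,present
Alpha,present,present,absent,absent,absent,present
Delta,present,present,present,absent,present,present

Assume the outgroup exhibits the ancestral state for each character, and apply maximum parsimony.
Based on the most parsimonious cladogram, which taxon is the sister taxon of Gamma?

Delta

Character polarity is set by the outgroup: the derived state is whichever differs from the outgroup's state, so for Character 1 the derived state is 'absent', and for the remaining characters it is 'present'.
Character 1: derived state 'absent' in Epsilon and Eta only — synapomorphy for {Epsilon, Eta}.
Only Alpha, Delta, and Gamma show the derived state 'present' for Character 2, supporting them as a clade.
Character 3 (derived state 'present') is shared by Delta and Gamma — a synapomorphy uniting that clade.
Character 4 (derived state 'present') is unique to Eta (autapomorphy; uninformative for grouping).
Character 5 (state 'present') occurs in Delta and Eta but conflicts with the nesting implied by the other characters — most parsimoniously interpreted as homoplasy.
All ingroup taxa share the derived state 'present' for Character 6; it defines the ingroup but does not resolve relationships within it.
Most parsimonious ingroup topology: ((Eta,Epsilon),((Gamma,Delta),Alpha)).
Gamma and Delta form a cherry on this tree, so they are sister taxa.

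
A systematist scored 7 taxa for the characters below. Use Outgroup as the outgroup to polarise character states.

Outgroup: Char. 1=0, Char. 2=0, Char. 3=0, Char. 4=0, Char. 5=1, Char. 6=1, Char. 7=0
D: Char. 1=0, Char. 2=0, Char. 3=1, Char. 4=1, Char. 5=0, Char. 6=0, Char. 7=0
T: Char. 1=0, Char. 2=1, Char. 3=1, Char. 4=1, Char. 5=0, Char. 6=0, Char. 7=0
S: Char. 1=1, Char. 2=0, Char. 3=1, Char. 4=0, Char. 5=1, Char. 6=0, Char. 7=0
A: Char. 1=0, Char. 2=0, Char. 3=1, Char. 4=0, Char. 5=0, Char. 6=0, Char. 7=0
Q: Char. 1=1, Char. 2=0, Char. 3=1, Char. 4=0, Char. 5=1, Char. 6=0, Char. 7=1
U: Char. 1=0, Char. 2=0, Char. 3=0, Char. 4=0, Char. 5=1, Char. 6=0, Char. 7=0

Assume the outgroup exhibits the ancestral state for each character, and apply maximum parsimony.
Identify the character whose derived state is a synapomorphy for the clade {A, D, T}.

Character polarity is set by the outgroup: the derived state is whichever differs from the outgroup's state, so for Char. 5, Char. 6 the derived state is '0', and for the remaining characters it is '1'.
Char. 1: derived state '1' in Q and S only — synapomorphy for {Q, S}.
Char. 2: derived state '1' in T only — an autapomorphy, so it tells us nothing about relationships among taxa.
Only A, D, Q, S, and T show the derived state '1' for Char. 3, supporting them as a clade.
Char. 4 (derived state '1') is shared by D and T — a synapomorphy uniting that clade.
Only A, D, and T show the derived state '0' for Char. 5, supporting them as a clade.
All ingroup taxa share the derived state '0' for Char. 6; it defines the ingroup but does not resolve relationships within it.
Char. 7 (derived state '1') is unique to Q (autapomorphy; uninformative for grouping).
Most parsimonious ingroup topology: ((((D,T),A),(S,Q)),U).
The clade {A, D, T} is supported by Char. 5: its derived state '0' occurs in exactly those taxa and in no other taxon (including the outgroup).

Char. 5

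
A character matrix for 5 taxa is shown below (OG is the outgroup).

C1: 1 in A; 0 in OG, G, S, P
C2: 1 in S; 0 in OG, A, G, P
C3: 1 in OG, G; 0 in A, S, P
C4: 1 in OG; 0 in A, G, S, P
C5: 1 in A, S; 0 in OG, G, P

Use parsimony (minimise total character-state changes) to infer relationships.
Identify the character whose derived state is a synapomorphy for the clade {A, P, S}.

C3

Character polarity is set by the outgroup: the derived state is whichever differs from the outgroup's state, so for C3, C4 the derived state is '0', and for the remaining characters it is '1'.
C1: derived state '1' in A only — an autapomorphy, so it tells us nothing about relationships among taxa.
C2: derived state '1' in S only — an autapomorphy, so it tells us nothing about relationships among taxa.
C3 (derived state '0') is shared by A, P, and S — a synapomorphy uniting that clade.
All ingroup taxa share the derived state '0' for C4; it defines the ingroup but does not resolve relationships within it.
Only A and S show the derived state '1' for C5, supporting them as a clade.
Most parsimonious ingroup topology: (((A,S),P),G).
The clade {A, P, S} is supported by C3: its derived state '0' occurs in exactly those taxa and in no other taxon (including the outgroup).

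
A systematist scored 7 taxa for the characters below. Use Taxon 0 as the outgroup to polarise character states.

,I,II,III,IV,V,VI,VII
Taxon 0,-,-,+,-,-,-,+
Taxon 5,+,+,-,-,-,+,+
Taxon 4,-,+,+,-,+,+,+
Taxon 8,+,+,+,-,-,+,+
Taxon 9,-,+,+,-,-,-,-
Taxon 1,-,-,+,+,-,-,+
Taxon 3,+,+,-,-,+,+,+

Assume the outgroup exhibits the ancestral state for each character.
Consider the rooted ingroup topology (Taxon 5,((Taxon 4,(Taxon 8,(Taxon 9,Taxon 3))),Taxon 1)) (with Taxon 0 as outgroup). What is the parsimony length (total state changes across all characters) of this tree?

Map each character onto (Taxon 5,((Taxon 4,(Taxon 8,(Taxon 9,Taxon 3))),Taxon 1)) (rooted by Taxon 0) and count the minimum state changes it requires (Fitch parsimony):
I: 3; II: 2; III: 2; IV: 1; V: 2; VI: 3; VII: 1.
Total tree length = 14.

14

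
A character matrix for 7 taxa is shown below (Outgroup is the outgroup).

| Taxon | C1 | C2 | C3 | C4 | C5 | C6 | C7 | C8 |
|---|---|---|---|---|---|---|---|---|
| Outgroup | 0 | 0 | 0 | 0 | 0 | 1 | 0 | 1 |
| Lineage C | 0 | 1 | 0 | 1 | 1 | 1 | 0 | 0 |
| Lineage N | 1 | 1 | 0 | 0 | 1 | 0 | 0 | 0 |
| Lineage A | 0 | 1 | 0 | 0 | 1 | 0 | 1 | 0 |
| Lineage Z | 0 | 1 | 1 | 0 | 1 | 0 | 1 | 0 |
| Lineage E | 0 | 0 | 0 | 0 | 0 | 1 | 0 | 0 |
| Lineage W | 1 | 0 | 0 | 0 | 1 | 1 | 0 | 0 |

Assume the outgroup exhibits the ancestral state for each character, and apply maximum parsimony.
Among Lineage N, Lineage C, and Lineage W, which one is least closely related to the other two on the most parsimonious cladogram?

Lineage W

Character polarity is set by the outgroup: the derived state is whichever differs from the outgroup's state, so for C6, C8 the derived state is '0', and for the remaining characters it is '1'.
C1 groups Lineage N and Lineage W, which is incompatible with the clades supported by the remaining characters; treating it as convergent (homoplasy) costs fewer steps than any alternative tree.
C2: derived state '1' in Lineage A, Lineage C, Lineage N, and Lineage Z only — synapomorphy for {Lineage A, Lineage C, Lineage N, Lineage Z}.
C3 (derived state '1') is unique to Lineage Z (autapomorphy; uninformative for grouping).
C4 (derived state '1') is unique to Lineage C (autapomorphy; uninformative for grouping).
C5: derived state '1' in Lineage A, Lineage C, Lineage N, Lineage W, and Lineage Z only — synapomorphy for {Lineage A, Lineage C, Lineage N, Lineage W, Lineage Z}.
C6 (derived state '0') is shared by Lineage A, Lineage N, and Lineage Z — a synapomorphy uniting that clade.
C7: derived state '1' in Lineage A and Lineage Z only — synapomorphy for {Lineage A, Lineage Z}.
C8 (derived state '0') is shared by all ingroup taxa — unites the whole ingroup.
Most parsimonious ingroup topology: (((Lineage C,(Lineage N,(Lineage A,Lineage Z))),Lineage W),Lineage E).
Lineage C and Lineage N share a more recent common ancestor with each other than either does with Lineage W, so Lineage W is the least closely related of the three.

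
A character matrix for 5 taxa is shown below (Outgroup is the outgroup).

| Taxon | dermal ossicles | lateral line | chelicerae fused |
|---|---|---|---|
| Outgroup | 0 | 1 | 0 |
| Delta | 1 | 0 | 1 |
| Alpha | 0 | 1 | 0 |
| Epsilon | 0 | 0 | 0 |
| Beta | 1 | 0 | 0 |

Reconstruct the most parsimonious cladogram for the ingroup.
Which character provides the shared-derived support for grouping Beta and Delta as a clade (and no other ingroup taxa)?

dermal ossicles

Character polarity is set by the outgroup: the derived state is whichever differs from the outgroup's state, so for lateral line the derived state is '0', and for the remaining characters it is '1'.
dermal ossicles (derived state '1') is shared by Beta and Delta — a synapomorphy uniting that clade.
lateral line (derived state '0') is shared by Beta, Delta, and Epsilon — a synapomorphy uniting that clade.
chelicerae fused: derived state '1' in Delta only — an autapomorphy, so it tells us nothing about relationships among taxa.
Most parsimonious ingroup topology: (((Delta,Beta),Epsilon),Alpha).
The clade {Beta, Delta} is supported by dermal ossicles: its derived state '1' occurs in exactly those taxa and in no other taxon (including the outgroup).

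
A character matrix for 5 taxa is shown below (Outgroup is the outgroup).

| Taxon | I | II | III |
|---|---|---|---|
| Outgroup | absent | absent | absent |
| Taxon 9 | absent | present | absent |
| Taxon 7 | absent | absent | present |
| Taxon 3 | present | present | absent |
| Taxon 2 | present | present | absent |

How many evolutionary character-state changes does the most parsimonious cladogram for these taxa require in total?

3

The outgroup has state 'absent' for every character, so 'present' is the derived state throughout.
I: derived state 'present' in Taxon 2 and Taxon 3 only — synapomorphy for {Taxon 2, Taxon 3}.
Only Taxon 2, Taxon 3, and Taxon 9 show the derived state 'present' for II, supporting them as a clade.
III: derived state 'present' in Taxon 7 only — an autapomorphy, so it tells us nothing about relationships among taxa.
Most parsimonious ingroup topology: ((Taxon 9,(Taxon 3,Taxon 2)),Taxon 7).
Changes per character on this tree: I: 1; II: 1; III: 1.
Total = 3.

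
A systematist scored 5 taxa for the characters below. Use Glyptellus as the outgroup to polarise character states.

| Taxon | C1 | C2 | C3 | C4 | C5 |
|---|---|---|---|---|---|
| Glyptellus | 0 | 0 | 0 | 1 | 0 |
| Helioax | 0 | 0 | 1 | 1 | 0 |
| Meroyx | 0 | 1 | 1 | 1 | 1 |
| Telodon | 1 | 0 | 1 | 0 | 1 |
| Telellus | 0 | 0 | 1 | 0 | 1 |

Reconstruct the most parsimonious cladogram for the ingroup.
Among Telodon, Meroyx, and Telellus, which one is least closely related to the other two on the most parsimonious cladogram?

Meroyx

Character polarity is set by the outgroup: the derived state is whichever differs from the outgroup's state, so for C4 the derived state is '0', and for the remaining characters it is '1'.
C1 (derived state '1') is unique to Telodon (autapomorphy; uninformative for grouping).
C2 (derived state '1') is unique to Meroyx (autapomorphy; uninformative for grouping).
All ingroup taxa share the derived state '1' for C3; it defines the ingroup but does not resolve relationships within it.
C4: derived state '0' in Telellus and Telodon only — synapomorphy for {Telellus, Telodon}.
C5 (derived state '1') is shared by Meroyx, Telellus, and Telodon — a synapomorphy uniting that clade.
Most parsimonious ingroup topology: (Helioax,(Meroyx,(Telodon,Telellus))).
Telodon and Telellus share a more recent common ancestor with each other than either does with Meroyx, so Meroyx is the least closely related of the three.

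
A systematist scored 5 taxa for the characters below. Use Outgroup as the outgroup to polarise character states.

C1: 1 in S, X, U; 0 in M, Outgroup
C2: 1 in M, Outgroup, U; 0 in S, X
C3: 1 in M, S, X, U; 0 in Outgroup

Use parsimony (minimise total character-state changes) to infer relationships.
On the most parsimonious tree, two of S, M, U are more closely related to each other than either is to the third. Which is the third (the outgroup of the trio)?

M

Character polarity is set by the outgroup: the derived state is whichever differs from the outgroup's state, so for C2 the derived state is '0', and for the remaining characters it is '1'.
C1: derived state '1' in S, U, and X only — synapomorphy for {S, U, X}.
Only S and X show the derived state '0' for C2, supporting them as a clade.
All ingroup taxa share the derived state '1' for C3; it defines the ingroup but does not resolve relationships within it.
Most parsimonious ingroup topology: ((U,(S,X)),M).
S and U share a more recent common ancestor with each other than either does with M, so M is the least closely related of the three.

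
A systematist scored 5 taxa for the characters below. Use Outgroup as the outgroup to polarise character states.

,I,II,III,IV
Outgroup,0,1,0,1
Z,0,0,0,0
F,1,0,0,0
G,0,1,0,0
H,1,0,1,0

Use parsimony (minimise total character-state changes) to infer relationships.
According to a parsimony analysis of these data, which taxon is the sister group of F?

Character polarity is set by the outgroup: the derived state is whichever differs from the outgroup's state, so for II, IV the derived state is '0', and for the remaining characters it is '1'.
I (derived state '1') is shared by F and H — a synapomorphy uniting that clade.
Only F, H, and Z show the derived state '0' for II, supporting them as a clade.
III: derived state '1' in H only — an autapomorphy, so it tells us nothing about relationships among taxa.
IV (derived state '0') is shared by all ingroup taxa — unites the whole ingroup.
Most parsimonious ingroup topology: ((Z,(F,H)),G).
F and H form a cherry on this tree, so they are sister taxa.

H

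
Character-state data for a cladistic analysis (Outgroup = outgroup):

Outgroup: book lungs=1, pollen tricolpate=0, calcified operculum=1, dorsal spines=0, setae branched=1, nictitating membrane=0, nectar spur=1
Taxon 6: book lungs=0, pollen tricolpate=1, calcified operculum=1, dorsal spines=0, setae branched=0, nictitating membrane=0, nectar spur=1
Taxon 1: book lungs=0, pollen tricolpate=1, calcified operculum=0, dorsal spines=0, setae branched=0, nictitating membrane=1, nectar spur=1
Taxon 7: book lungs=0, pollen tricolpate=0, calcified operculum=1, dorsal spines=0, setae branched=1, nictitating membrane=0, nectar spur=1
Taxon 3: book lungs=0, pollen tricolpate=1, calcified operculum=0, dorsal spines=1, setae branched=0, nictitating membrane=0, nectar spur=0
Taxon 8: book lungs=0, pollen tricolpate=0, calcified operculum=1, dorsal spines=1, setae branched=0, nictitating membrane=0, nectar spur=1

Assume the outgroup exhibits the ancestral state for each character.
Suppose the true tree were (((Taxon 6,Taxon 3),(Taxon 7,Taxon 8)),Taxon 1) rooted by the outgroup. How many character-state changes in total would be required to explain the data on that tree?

Map each character onto (((Taxon 6,Taxon 3),(Taxon 7,Taxon 8)),Taxon 1) (rooted by Outgroup) and count the minimum state changes it requires (Fitch parsimony):
book lungs: 1; pollen tricolpate: 2; calcified operculum: 2; dorsal spines: 2; setae branched: 2; nictitating membrane: 1; nectar spur: 1.
Total tree length = 11.

11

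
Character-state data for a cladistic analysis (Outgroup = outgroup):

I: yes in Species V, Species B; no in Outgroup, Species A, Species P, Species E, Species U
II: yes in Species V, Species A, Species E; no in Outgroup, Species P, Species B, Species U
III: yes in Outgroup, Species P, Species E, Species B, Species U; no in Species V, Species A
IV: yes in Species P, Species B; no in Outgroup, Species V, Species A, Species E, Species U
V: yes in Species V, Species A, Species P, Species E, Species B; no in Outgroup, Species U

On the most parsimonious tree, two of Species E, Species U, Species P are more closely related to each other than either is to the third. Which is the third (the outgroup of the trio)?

Species U

Character polarity is set by the outgroup: the derived state is whichever differs from the outgroup's state, so for III the derived state is 'no', and for the remaining characters it is 'yes'.
I groups Species B and Species V, which is incompatible with the clades supported by the remaining characters; treating it as convergent (homoplasy) costs fewer steps than any alternative tree.
II: derived state 'yes' in Species A, Species E, and Species V only — synapomorphy for {Species A, Species E, Species V}.
III: derived state 'no' in Species A and Species V only — synapomorphy for {Species A, Species V}.
IV (derived state 'yes') is shared by Species B and Species P — a synapomorphy uniting that clade.
V (derived state 'yes') is shared by Species A, Species B, Species E, Species P, and Species V — a synapomorphy uniting that clade.
Most parsimonious ingroup topology: ((((Species V,Species A),Species E),(Species P,Species B)),Species U).
Species P and Species E share a more recent common ancestor with each other than either does with Species U, so Species U is the least closely related of the three.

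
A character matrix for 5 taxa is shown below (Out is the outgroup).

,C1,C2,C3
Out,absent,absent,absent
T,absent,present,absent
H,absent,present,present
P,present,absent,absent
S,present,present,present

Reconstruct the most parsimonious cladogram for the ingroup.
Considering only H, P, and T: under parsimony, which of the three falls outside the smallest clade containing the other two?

The outgroup has state 'absent' for every character, so 'present' is the derived state throughout.
C1 (state 'present') occurs in P and S but conflicts with the nesting implied by the other characters — most parsimoniously interpreted as homoplasy.
C2: derived state 'present' in H, S, and T only — synapomorphy for {H, S, T}.
C3: derived state 'present' in H and S only — synapomorphy for {H, S}.
Most parsimonious ingroup topology: ((T,(H,S)),P).
T and H share a more recent common ancestor with each other than either does with P, so P is the least closely related of the three.

P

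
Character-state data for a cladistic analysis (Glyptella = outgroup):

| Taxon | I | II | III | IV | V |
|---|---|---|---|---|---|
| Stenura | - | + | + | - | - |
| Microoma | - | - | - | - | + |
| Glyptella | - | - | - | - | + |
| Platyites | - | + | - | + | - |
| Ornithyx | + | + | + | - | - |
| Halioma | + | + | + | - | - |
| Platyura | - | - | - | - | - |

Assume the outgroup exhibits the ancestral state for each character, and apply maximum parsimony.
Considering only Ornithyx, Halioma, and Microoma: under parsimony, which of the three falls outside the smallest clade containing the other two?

Character polarity is set by the outgroup: the derived state is whichever differs from the outgroup's state, so for V the derived state is '-', and for the remaining characters it is '+'.
I (derived state '+') is shared by Halioma and Ornithyx — a synapomorphy uniting that clade.
II: derived state '+' in Halioma, Ornithyx, Platyites, and Stenura only — synapomorphy for {Halioma, Ornithyx, Platyites, Stenura}.
Only Halioma, Ornithyx, and Stenura show the derived state '+' for III, supporting them as a clade.
IV: derived state '+' in Platyites only — an autapomorphy, so it tells us nothing about relationships among taxa.
V: derived state '-' in Halioma, Ornithyx, Platyites, Platyura, and Stenura only — synapomorphy for {Halioma, Ornithyx, Platyites, Platyura, Stenura}.
Most parsimonious ingroup topology: ((Platyura,(Platyites,((Ornithyx,Halioma),Stenura))),Microoma).
Ornithyx and Halioma share a more recent common ancestor with each other than either does with Microoma, so Microoma is the least closely related of the three.

Microoma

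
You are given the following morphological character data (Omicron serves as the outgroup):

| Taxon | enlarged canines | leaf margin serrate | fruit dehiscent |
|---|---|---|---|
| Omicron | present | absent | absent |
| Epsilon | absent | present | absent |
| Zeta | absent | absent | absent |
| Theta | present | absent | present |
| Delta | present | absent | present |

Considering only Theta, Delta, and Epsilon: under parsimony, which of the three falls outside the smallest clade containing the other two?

Character polarity is set by the outgroup: the derived state is whichever differs from the outgroup's state, so for enlarged canines the derived state is 'absent', and for the remaining characters it is 'present'.
enlarged canines (derived state 'absent') is shared by Epsilon and Zeta — a synapomorphy uniting that clade.
leaf margin serrate: derived state 'present' in Epsilon only — an autapomorphy, so it tells us nothing about relationships among taxa.
Only Delta and Theta show the derived state 'present' for fruit dehiscent, supporting them as a clade.
Most parsimonious ingroup topology: ((Epsilon,Zeta),(Theta,Delta)).
Delta and Theta share a more recent common ancestor with each other than either does with Epsilon, so Epsilon is the least closely related of the three.

Epsilon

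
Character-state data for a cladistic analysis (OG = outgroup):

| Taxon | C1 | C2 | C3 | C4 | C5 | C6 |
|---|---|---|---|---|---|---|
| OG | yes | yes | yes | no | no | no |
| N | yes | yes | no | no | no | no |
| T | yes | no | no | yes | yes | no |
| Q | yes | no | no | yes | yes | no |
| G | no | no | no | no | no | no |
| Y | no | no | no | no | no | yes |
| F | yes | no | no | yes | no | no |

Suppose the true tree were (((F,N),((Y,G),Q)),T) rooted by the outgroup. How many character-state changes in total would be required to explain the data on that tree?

10

Map each character onto (((F,N),((Y,G),Q)),T) (rooted by OG) and count the minimum state changes it requires (Fitch parsimony):
C1: 1; C2: 2; C3: 1; C4: 3; C5: 2; C6: 1.
Total tree length = 10.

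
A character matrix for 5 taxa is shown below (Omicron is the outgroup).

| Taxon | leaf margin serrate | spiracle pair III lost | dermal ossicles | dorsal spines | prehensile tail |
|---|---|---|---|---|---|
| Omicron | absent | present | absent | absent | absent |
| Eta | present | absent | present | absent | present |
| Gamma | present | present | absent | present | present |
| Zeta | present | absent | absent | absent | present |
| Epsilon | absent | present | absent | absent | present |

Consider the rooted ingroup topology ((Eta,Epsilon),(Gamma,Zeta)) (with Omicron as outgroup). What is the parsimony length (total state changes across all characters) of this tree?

7

Map each character onto ((Eta,Epsilon),(Gamma,Zeta)) (rooted by Omicron) and count the minimum state changes it requires (Fitch parsimony):
leaf margin serrate: 2; spiracle pair III lost: 2; dermal ossicles: 1; dorsal spines: 1; prehensile tail: 1.
Total tree length = 7.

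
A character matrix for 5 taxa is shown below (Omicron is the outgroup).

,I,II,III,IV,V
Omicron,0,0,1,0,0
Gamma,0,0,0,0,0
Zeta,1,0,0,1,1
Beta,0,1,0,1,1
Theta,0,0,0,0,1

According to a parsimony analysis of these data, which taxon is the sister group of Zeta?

Character polarity is set by the outgroup: the derived state is whichever differs from the outgroup's state, so for III the derived state is '0', and for the remaining characters it is '1'.
I (derived state '1') is unique to Zeta (autapomorphy; uninformative for grouping).
II (derived state '1') is unique to Beta (autapomorphy; uninformative for grouping).
All ingroup taxa share the derived state '0' for III; it defines the ingroup but does not resolve relationships within it.
IV: derived state '1' in Beta and Zeta only — synapomorphy for {Beta, Zeta}.
Only Beta, Theta, and Zeta show the derived state '1' for V, supporting them as a clade.
Most parsimonious ingroup topology: (Gamma,((Zeta,Beta),Theta)).
Zeta and Beta form a cherry on this tree, so they are sister taxa.

Beta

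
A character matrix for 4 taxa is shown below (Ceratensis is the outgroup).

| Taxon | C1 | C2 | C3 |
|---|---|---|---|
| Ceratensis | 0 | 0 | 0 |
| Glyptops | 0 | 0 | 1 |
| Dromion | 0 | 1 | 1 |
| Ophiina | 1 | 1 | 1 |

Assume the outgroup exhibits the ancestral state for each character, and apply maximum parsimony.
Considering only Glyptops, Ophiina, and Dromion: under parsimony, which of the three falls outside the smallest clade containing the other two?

The outgroup has state '0' for every character, so '1' is the derived state throughout.
C1: derived state '1' in Ophiina only — an autapomorphy, so it tells us nothing about relationships among taxa.
Only Dromion and Ophiina show the derived state '1' for C2, supporting them as a clade.
All ingroup taxa share the derived state '1' for C3; it defines the ingroup but does not resolve relationships within it.
Most parsimonious ingroup topology: (Glyptops,(Dromion,Ophiina)).
Ophiina and Dromion share a more recent common ancestor with each other than either does with Glyptops, so Glyptops is the least closely related of the three.

Glyptops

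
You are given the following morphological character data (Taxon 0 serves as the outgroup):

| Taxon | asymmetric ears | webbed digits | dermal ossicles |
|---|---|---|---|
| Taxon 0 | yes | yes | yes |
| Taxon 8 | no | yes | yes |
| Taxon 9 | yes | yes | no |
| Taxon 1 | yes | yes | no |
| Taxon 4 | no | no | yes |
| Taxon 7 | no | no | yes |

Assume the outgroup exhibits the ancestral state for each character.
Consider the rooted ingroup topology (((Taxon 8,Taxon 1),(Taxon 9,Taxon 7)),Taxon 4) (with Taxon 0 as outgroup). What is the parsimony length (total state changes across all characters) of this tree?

Map each character onto (((Taxon 8,Taxon 1),(Taxon 9,Taxon 7)),Taxon 4) (rooted by Taxon 0) and count the minimum state changes it requires (Fitch parsimony):
asymmetric ears: 3; webbed digits: 2; dermal ossicles: 2.
Total tree length = 7.

7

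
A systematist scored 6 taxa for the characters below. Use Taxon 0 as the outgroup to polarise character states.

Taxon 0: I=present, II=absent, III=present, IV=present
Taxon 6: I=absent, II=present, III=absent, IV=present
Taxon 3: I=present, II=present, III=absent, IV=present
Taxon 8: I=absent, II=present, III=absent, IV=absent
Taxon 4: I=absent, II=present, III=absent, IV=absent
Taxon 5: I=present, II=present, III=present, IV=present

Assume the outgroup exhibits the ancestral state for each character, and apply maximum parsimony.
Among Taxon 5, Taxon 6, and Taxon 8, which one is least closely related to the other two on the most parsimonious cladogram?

Taxon 5

Character polarity is set by the outgroup: the derived state is whichever differs from the outgroup's state, so for I, III, IV the derived state is 'absent', and for the remaining characters it is 'present'.
I: derived state 'absent' in Taxon 4, Taxon 6, and Taxon 8 only — synapomorphy for {Taxon 4, Taxon 6, Taxon 8}.
II (derived state 'present') is shared by all ingroup taxa — unites the whole ingroup.
III: derived state 'absent' in Taxon 3, Taxon 4, Taxon 6, and Taxon 8 only — synapomorphy for {Taxon 3, Taxon 4, Taxon 6, Taxon 8}.
Only Taxon 4 and Taxon 8 show the derived state 'absent' for IV, supporting them as a clade.
Most parsimonious ingroup topology: (((Taxon 6,(Taxon 8,Taxon 4)),Taxon 3),Taxon 5).
Taxon 6 and Taxon 8 share a more recent common ancestor with each other than either does with Taxon 5, so Taxon 5 is the least closely related of the three.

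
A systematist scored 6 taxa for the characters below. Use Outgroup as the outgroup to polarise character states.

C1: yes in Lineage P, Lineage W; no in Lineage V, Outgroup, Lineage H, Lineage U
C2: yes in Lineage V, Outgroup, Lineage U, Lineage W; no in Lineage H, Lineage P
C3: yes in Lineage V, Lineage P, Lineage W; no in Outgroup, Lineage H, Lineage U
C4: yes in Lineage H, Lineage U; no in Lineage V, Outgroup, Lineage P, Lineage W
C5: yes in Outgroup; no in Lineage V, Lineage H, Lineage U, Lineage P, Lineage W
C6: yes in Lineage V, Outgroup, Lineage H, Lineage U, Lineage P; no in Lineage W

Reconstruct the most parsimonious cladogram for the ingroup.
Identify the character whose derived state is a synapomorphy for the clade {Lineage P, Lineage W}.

Character polarity is set by the outgroup: the derived state is whichever differs from the outgroup's state, so for C2, C5, C6 the derived state is 'no', and for the remaining characters it is 'yes'.
C1: derived state 'yes' in Lineage P and Lineage W only — synapomorphy for {Lineage P, Lineage W}.
C2 groups Lineage H and Lineage P, which is incompatible with the clades supported by the remaining characters; treating it as convergent (homoplasy) costs fewer steps than any alternative tree.
Only Lineage P, Lineage V, and Lineage W show the derived state 'yes' for C3, supporting them as a clade.
C4 (derived state 'yes') is shared by Lineage H and Lineage U — a synapomorphy uniting that clade.
C5 (derived state 'no') is shared by all ingroup taxa — unites the whole ingroup.
C6 (derived state 'no') is unique to Lineage W (autapomorphy; uninformative for grouping).
Most parsimonious ingroup topology: (((Lineage P,Lineage W),Lineage V),(Lineage U,Lineage H)).
The clade {Lineage P, Lineage W} is supported by C1: its derived state 'yes' occurs in exactly those taxa and in no other taxon (including the outgroup).

C1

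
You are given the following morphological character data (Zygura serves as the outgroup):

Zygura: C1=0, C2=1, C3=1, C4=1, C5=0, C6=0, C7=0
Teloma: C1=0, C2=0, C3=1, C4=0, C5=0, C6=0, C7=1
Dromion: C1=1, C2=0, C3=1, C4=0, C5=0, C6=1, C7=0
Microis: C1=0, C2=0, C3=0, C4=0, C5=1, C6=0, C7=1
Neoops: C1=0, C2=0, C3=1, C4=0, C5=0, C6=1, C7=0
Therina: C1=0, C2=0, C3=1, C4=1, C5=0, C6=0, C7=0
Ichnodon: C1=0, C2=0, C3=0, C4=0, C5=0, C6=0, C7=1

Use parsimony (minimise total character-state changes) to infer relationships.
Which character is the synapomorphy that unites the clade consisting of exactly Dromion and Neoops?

Character polarity is set by the outgroup: the derived state is whichever differs from the outgroup's state, so for C2, C3, C4 the derived state is '0', and for the remaining characters it is '1'.
C1 (derived state '1') is unique to Dromion (autapomorphy; uninformative for grouping).
All ingroup taxa share the derived state '0' for C2; it defines the ingroup but does not resolve relationships within it.
C3 (derived state '0') is shared by Ichnodon and Microis — a synapomorphy uniting that clade.
C4 (derived state '0') is shared by Dromion, Ichnodon, Microis, Neoops, and Teloma — a synapomorphy uniting that clade.
C5 (derived state '1') is unique to Microis (autapomorphy; uninformative for grouping).
Only Dromion and Neoops show the derived state '1' for C6, supporting them as a clade.
C7: derived state '1' in Ichnodon, Microis, and Teloma only — synapomorphy for {Ichnodon, Microis, Teloma}.
Most parsimonious ingroup topology: (((Teloma,(Microis,Ichnodon)),(Dromion,Neoops)),Therina).
The clade {Dromion, Neoops} is supported by C6: its derived state '1' occurs in exactly those taxa and in no other taxon (including the outgroup).

C6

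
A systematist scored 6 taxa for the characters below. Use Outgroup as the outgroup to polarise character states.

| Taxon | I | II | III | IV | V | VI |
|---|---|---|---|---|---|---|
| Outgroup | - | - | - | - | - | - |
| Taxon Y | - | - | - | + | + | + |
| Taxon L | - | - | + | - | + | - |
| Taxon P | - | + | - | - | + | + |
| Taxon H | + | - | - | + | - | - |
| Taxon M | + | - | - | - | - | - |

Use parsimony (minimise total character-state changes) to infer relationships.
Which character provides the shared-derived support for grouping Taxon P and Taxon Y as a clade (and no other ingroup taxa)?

VI

The outgroup has state '-' for every character, so '+' is the derived state throughout.
Only Taxon H and Taxon M show the derived state '+' for I, supporting them as a clade.
II (derived state '+') is unique to Taxon P (autapomorphy; uninformative for grouping).
III: derived state '+' in Taxon L only — an autapomorphy, so it tells us nothing about relationships among taxa.
IV (state '+') occurs in Taxon H and Taxon Y but conflicts with the nesting implied by the other characters — most parsimoniously interpreted as homoplasy.
V (derived state '+') is shared by Taxon L, Taxon P, and Taxon Y — a synapomorphy uniting that clade.
VI (derived state '+') is shared by Taxon P and Taxon Y — a synapomorphy uniting that clade.
Most parsimonious ingroup topology: (((Taxon Y,Taxon P),Taxon L),(Taxon H,Taxon M)).
The clade {Taxon P, Taxon Y} is supported by VI: its derived state '+' occurs in exactly those taxa and in no other taxon (including the outgroup).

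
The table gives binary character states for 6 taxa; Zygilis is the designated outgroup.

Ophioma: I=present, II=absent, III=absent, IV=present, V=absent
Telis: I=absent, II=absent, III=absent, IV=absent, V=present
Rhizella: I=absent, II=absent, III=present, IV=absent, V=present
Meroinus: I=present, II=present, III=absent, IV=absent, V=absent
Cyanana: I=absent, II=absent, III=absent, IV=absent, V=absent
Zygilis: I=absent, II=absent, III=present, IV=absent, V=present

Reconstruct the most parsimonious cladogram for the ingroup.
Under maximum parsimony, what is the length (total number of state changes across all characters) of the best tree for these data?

Character polarity is set by the outgroup: the derived state is whichever differs from the outgroup's state, so for III, V the derived state is 'absent', and for the remaining characters it is 'present'.
I: derived state 'present' in Meroinus and Ophioma only — synapomorphy for {Meroinus, Ophioma}.
II (derived state 'present') is unique to Meroinus (autapomorphy; uninformative for grouping).
III: derived state 'absent' in Cyanana, Meroinus, Ophioma, and Telis only — synapomorphy for {Cyanana, Meroinus, Ophioma, Telis}.
IV: derived state 'present' in Ophioma only — an autapomorphy, so it tells us nothing about relationships among taxa.
V: derived state 'absent' in Cyanana, Meroinus, and Ophioma only — synapomorphy for {Cyanana, Meroinus, Ophioma}.
Most parsimonious ingroup topology: ((Telis,((Ophioma,Meroinus),Cyanana)),Rhizella).
Changes per character on this tree: I: 1; II: 1; III: 1; IV: 1; V: 1.
Total = 5.

5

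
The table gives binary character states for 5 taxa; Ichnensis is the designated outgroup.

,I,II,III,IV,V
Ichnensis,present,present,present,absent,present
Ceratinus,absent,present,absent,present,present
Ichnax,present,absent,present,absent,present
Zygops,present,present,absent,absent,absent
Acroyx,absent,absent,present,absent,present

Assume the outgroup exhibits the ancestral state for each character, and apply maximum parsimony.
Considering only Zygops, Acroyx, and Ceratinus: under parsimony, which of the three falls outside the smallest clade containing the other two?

Acroyx

Character polarity is set by the outgroup: the derived state is whichever differs from the outgroup's state, so for I, II, III, V the derived state is 'absent', and for the remaining characters it is 'present'.
I (state 'absent') occurs in Acroyx and Ceratinus but conflicts with the nesting implied by the other characters — most parsimoniously interpreted as homoplasy.
Only Acroyx and Ichnax show the derived state 'absent' for II, supporting them as a clade.
III (derived state 'absent') is shared by Ceratinus and Zygops — a synapomorphy uniting that clade.
IV: derived state 'present' in Ceratinus only — an autapomorphy, so it tells us nothing about relationships among taxa.
V (derived state 'absent') is unique to Zygops (autapomorphy; uninformative for grouping).
Most parsimonious ingroup topology: ((Ceratinus,Zygops),(Ichnax,Acroyx)).
Zygops and Ceratinus share a more recent common ancestor with each other than either does with Acroyx, so Acroyx is the least closely related of the three.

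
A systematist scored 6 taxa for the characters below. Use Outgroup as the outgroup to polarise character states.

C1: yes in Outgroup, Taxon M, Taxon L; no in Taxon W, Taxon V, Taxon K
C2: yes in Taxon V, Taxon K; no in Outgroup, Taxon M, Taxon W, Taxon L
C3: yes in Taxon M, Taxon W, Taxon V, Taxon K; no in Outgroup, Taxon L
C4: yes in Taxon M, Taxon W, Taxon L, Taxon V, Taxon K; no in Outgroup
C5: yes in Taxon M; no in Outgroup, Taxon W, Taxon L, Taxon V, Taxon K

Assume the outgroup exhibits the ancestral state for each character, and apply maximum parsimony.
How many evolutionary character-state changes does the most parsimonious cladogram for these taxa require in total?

Character polarity is set by the outgroup: the derived state is whichever differs from the outgroup's state, so for C1 the derived state is 'no', and for the remaining characters it is 'yes'.
C1: derived state 'no' in Taxon K, Taxon V, and Taxon W only — synapomorphy for {Taxon K, Taxon V, Taxon W}.
C2 (derived state 'yes') is shared by Taxon K and Taxon V — a synapomorphy uniting that clade.
Only Taxon K, Taxon M, Taxon V, and Taxon W show the derived state 'yes' for C3, supporting them as a clade.
C4 (derived state 'yes') is shared by all ingroup taxa — unites the whole ingroup.
C5 (derived state 'yes') is unique to Taxon M (autapomorphy; uninformative for grouping).
Most parsimonious ingroup topology: ((((Taxon K,Taxon V),Taxon W),Taxon M),Taxon L).
Changes per character on this tree: C1: 1; C2: 1; C3: 1; C4: 1; C5: 1.
Total = 5.

5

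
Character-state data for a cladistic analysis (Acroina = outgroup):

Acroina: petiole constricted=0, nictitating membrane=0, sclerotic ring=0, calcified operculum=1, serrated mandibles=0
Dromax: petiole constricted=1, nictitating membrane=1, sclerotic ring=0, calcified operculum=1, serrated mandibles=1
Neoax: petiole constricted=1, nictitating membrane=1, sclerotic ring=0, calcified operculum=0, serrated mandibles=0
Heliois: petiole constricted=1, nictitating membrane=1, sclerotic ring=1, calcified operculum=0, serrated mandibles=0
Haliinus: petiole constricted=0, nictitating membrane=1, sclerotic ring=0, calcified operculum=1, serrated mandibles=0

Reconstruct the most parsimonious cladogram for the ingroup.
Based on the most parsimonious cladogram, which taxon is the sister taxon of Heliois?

Character polarity is set by the outgroup: the derived state is whichever differs from the outgroup's state, so for calcified operculum the derived state is '0', and for the remaining characters it is '1'.
Only Dromax, Heliois, and Neoax show the derived state '1' for petiole constricted, supporting them as a clade.
nictitating membrane (derived state '1') is shared by all ingroup taxa — unites the whole ingroup.
sclerotic ring (derived state '1') is unique to Heliois (autapomorphy; uninformative for grouping).
calcified operculum: derived state '0' in Heliois and Neoax only — synapomorphy for {Heliois, Neoax}.
serrated mandibles (derived state '1') is unique to Dromax (autapomorphy; uninformative for grouping).
Most parsimonious ingroup topology: ((Dromax,(Heliois,Neoax)),Haliinus).
Heliois and Neoax form a cherry on this tree, so they are sister taxa.

Neoax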